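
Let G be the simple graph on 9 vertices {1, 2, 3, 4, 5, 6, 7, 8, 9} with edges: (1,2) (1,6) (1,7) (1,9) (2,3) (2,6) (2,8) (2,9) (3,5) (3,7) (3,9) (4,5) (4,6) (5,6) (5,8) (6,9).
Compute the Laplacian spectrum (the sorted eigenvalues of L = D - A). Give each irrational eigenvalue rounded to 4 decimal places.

[0, 1.2750, 1.7616, 2.4146, 3.5555, 4.6694, 5.5111, 5.8865, 6.9262]

With the vertex order [1, 2, 3, 4, 5, 6, 7, 8, 9], the degrees are [4, 5, 4, 2, 4, 5, 2, 2, 4], giving D = diag(4, 5, 4, 2, 4, 5, 2, 2, 4) and L = D - A. Since every row of L sums to 0, the all-ones vector is in the kernel and 0 is an eigenvalue. There is one zero in the spectrum, matching the 1 component. The largest eigenvalue, 6.9262, is at most the vertex count 9.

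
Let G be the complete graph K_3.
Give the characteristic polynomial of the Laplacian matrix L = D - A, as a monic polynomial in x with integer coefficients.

x^3 - 6x^2 + 9x

The graph has 3 vertices and degree multiset [2, 2, 2]; D is the diagonal matrix of degrees and L = D - A. The eigenvalues of L are [0, 3, 3]; the characteristic polynomial is the product of (x - lambda_i), which multiplies out to x^3 - 6x^2 + 9x. Since p(0) = det(-L) = 0, x divides p(x). There is one zero in the spectrum, matching the 1 component. The eigenvalues sum to 6, which equals trace(L) = 2|E|.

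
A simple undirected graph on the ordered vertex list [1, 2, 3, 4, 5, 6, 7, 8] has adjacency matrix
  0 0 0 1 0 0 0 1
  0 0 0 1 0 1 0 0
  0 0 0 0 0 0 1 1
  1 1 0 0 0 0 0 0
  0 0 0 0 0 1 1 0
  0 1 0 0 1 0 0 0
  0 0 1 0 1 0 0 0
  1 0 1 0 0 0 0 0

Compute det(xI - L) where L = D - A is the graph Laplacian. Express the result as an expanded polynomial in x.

Reading degrees in the order [1, 2, 3, 4, 5, 6, 7, 8] gives [2, 2, 2, 2, 2, 2, 2, 2]; set D = diag(2, 2, 2, 2, 2, 2, 2, 2) and form L = D - A. Computing det(xI - L) by cofactor expansion (or equivalently via sum-over-permutations) gives x^8 - 16x^7 + 104x^6 - 352x^5 + 660x^4 - 672x^3 + 336x^2 - 64x. Since p(0) = det(-L) = 0, x divides p(x). The eigenvalues sum to 16, which equals trace(L) = 2|E|. The largest eigenvalue, 4, is at most the vertex count 8.

x^8 - 16x^7 + 104x^6 - 352x^5 + 660x^4 - 672x^3 + 336x^2 - 64x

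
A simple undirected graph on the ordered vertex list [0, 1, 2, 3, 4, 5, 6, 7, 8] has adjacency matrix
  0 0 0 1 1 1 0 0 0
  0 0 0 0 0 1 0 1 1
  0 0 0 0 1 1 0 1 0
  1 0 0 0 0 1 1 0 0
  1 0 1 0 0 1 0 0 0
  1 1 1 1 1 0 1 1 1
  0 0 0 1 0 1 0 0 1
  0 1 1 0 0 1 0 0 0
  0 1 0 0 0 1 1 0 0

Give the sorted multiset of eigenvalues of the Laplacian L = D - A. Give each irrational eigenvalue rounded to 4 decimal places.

With the vertex order [0, 1, 2, 3, 4, 5, 6, 7, 8], the degrees are [3, 3, 3, 3, 3, 8, 3, 3, 3], giving D = diag(3, 3, 3, 3, 3, 8, 3, 3, 3) and L = D - A. L is symmetric positive semidefinite, so every eigenvalue is real and nonnegative. By the matrix-tree theorem the graph has (1/9) * product of the nonzero eigenvalues = 2205 spanning trees.

[0, 1.5858, 1.5858, 3, 3, 4.4142, 4.4142, 5, 9]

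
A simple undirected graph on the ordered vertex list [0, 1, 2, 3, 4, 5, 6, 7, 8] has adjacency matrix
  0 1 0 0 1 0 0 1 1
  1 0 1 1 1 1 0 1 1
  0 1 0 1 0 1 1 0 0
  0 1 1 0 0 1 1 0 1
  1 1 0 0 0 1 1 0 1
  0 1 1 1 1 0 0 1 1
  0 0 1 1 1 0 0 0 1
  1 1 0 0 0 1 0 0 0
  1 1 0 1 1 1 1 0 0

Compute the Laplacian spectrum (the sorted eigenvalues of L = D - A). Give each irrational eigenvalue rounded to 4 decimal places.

Reading degrees in the order [0, 1, 2, 3, 4, 5, 6, 7, 8] gives [4, 7, 4, 5, 5, 6, 4, 3, 6]; set D = diag(4, 7, 4, 5, 5, 6, 4, 3, 6) and form L = D - A. Since every row of L sums to 0, the all-ones vector is in the kernel and 0 is an eigenvalue. By the matrix-tree theorem the graph has (1/9) * product of the nonzero eigenvalues = 51696 spanning trees.

[0, 2.2909, 3.5180, 4.6358, 5.0798, 5.4784, 7.0527, 7.6446, 8.2999]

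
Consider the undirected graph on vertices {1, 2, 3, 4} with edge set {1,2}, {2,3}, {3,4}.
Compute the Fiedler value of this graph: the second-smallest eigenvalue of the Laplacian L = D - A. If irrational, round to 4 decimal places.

0.5858

Each diagonal entry of L is the vertex degree and each off-diagonal entry is -1 where an edge is present, 0 otherwise; in the order [1, 2, 3, 4] the diagonal is [1, 2, 2, 1]. Computing the eigenvalues of L and sorting gives [0, 0.5858, 2, 3.4142]. The Fiedler value lambda_2 = 0.5858 is strictly positive, so the graph is connected. The largest eigenvalue, 3.4142, is at most the vertex count 4. By the matrix-tree theorem the graph has (1/4) * product of the nonzero eigenvalues = 1 spanning tree.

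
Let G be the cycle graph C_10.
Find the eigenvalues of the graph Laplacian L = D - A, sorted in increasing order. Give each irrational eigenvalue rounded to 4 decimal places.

The graph has 10 vertices and degree multiset [2, 2, 2, 2, 2, 2, 2, 2, 2, 2]; D is the diagonal matrix of degrees and L = D - A. The multiplicity of 0 as a Laplacian eigenvalue equals the number of connected components. There is one zero in the spectrum, matching the 1 component.

[0, 0.3820, 0.3820, 1.3820, 1.3820, 2.6180, 2.6180, 3.6180, 3.6180, 4]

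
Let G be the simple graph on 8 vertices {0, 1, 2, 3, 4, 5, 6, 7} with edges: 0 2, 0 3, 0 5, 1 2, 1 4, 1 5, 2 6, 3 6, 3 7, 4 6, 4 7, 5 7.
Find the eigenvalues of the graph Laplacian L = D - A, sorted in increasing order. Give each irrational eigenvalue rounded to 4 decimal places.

With the vertex order [0, 1, 2, 3, 4, 5, 6, 7], the degrees are [3, 3, 3, 3, 3, 3, 3, 3], giving D = diag(3, 3, 3, 3, 3, 3, 3, 3) and L = D - A. L is symmetric positive semidefinite, so every eigenvalue is real and nonnegative. The single zero eigenvalue shows the graph is connected.

[0, 2, 2, 2, 4, 4, 4, 6]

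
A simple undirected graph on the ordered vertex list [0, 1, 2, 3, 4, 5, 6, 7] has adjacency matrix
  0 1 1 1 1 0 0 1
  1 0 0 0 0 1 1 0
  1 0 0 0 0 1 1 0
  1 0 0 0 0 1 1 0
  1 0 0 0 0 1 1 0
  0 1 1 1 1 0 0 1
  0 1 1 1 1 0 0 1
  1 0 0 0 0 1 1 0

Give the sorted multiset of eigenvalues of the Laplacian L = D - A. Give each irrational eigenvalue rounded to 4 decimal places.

[0, 3, 3, 3, 3, 5, 5, 8]

Each diagonal entry of L is the vertex degree and each off-diagonal entry is -1 where an edge is present, 0 otherwise; in the order [0, 1, 2, 3, 4, 5, 6, 7] the diagonal is [5, 3, 3, 3, 3, 5, 5, 3]. Diagonalising L (or applying a numerical eigensolver to the 8x8 matrix) gives the spectrum above. The eigenvalues sum to 30, which equals trace(L) = 2|E|.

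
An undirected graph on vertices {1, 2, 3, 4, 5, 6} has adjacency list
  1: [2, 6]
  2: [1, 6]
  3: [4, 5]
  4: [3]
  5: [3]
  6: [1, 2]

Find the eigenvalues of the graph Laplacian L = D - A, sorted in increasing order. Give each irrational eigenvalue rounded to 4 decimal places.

[0, 0, 1, 3, 3, 3]

Each diagonal entry of L is the vertex degree and each off-diagonal entry is -1 where an edge is present, 0 otherwise; in the order [1, 2, 3, 4, 5, 6] the diagonal is [2, 2, 2, 1, 1, 2]. The multiplicity of 0 as a Laplacian eigenvalue equals the number of connected components. The 2 zero eigenvalues correspond to the 2 connected components. The eigenvalues sum to 10, which equals trace(L) = 2|E|.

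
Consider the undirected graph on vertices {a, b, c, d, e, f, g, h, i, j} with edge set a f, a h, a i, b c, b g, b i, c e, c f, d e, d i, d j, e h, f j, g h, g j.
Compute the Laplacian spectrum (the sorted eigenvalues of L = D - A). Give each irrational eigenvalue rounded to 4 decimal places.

[0, 2, 2, 2, 2, 2, 5, 5, 5, 5]

With the vertex order [a, b, c, d, e, f, g, h, i, j], the degrees are [3, 3, 3, 3, 3, 3, 3, 3, 3, 3], giving D = diag(3, 3, 3, 3, 3, 3, 3, 3, 3, 3) and L = D - A. The multiplicity of 0 as a Laplacian eigenvalue equals the number of connected components. The single zero eigenvalue shows the graph is connected. The largest eigenvalue, 5, is at most the vertex count 10.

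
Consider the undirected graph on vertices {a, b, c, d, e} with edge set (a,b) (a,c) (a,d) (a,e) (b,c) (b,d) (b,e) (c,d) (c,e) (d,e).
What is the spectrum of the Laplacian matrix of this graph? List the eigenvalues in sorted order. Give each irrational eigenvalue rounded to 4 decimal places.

Reading degrees in the order [a, b, c, d, e] gives [4, 4, 4, 4, 4]; set D = diag(4, 4, 4, 4, 4) and form L = D - A. L is symmetric positive semidefinite, so every eigenvalue is real and nonnegative. The single zero eigenvalue shows the graph is connected. There is one zero in the spectrum, matching the 1 component. The largest eigenvalue, 5, is at most the vertex count 5.

[0, 5, 5, 5, 5]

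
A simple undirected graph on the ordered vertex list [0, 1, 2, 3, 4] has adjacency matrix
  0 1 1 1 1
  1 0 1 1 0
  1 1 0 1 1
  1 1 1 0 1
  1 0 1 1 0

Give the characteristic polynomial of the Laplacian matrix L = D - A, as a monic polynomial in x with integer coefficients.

Each diagonal entry of L is the vertex degree and each off-diagonal entry is -1 where an edge is present, 0 otherwise; in the order [0, 1, 2, 3, 4] the diagonal is [4, 3, 4, 4, 3]. Computing det(xI - L) by cofactor expansion (or equivalently via sum-over-permutations) gives x^5 - 18x^4 + 120x^3 - 350x^2 + 375x. The coefficient of x^4 equals -trace(L) = -18, matching the sum of degrees. The largest eigenvalue, 5, is at most the vertex count 5.

x^5 - 18x^4 + 120x^3 - 350x^2 + 375x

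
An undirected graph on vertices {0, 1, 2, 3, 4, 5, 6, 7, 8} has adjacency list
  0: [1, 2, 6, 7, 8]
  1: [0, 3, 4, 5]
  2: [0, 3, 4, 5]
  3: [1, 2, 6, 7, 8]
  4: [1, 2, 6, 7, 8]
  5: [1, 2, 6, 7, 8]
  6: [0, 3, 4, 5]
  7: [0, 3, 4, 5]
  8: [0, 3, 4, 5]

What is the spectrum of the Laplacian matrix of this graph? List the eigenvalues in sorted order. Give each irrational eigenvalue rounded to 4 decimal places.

[0, 4, 4, 4, 4, 5, 5, 5, 9]

Each diagonal entry of L is the vertex degree and each off-diagonal entry is -1 where an edge is present, 0 otherwise; in the order [0, 1, 2, 3, 4, 5, 6, 7, 8] the diagonal is [5, 4, 4, 5, 5, 5, 4, 4, 4]. L is symmetric positive semidefinite, so every eigenvalue is real and nonnegative. The single zero eigenvalue shows the graph is connected. The eigenvalues sum to 40, which equals trace(L) = 2|E|.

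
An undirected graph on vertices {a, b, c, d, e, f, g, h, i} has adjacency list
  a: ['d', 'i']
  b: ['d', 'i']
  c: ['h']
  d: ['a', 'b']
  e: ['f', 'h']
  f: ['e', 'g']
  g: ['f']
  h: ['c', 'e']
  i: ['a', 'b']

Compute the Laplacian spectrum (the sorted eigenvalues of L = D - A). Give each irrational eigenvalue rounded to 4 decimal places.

[0, 0, 0.3820, 1.3820, 2, 2, 2.6180, 3.6180, 4]

Each diagonal entry of L is the vertex degree and each off-diagonal entry is -1 where an edge is present, 0 otherwise; in the order [a, b, c, d, e, f, g, h, i] the diagonal is [2, 2, 1, 2, 2, 2, 1, 2, 2]. The multiplicity of 0 as a Laplacian eigenvalue equals the number of connected components. The 2 zero eigenvalues correspond to the 2 connected components.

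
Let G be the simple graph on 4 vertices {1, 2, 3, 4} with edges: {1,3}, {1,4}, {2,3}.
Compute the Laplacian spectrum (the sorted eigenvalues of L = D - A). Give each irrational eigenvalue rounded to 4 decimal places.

[0, 0.5858, 2, 3.4142]

Each diagonal entry of L is the vertex degree and each off-diagonal entry is -1 where an edge is present, 0 otherwise; in the order [1, 2, 3, 4] the diagonal is [2, 1, 2, 1]. The multiplicity of 0 as a Laplacian eigenvalue equals the number of connected components. By the matrix-tree theorem the graph has (1/4) * product of the nonzero eigenvalues = 1 spanning tree. The largest eigenvalue, 3.4142, is at most the vertex count 4.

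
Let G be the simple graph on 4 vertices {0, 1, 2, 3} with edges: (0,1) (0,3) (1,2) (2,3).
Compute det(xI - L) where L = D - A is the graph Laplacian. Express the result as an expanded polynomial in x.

Reading degrees in the order [0, 1, 2, 3] gives [2, 2, 2, 2]; set D = diag(2, 2, 2, 2) and form L = D - A. L has integer entries, so p(x) = det(xI - L) has integer coefficients. Expanding the determinant yields x^4 - 8x^3 + 20x^2 - 16x. Since p(0) = det(-L) = 0, x divides p(x).

x^4 - 8x^3 + 20x^2 - 16x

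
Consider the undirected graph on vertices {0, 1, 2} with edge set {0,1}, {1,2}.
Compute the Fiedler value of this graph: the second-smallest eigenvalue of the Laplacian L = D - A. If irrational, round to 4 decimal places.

Reading degrees in the order [0, 1, 2] gives [1, 2, 1]; set D = diag(1, 2, 1) and form L = D - A. Computing the eigenvalues of L and sorting gives [0, 1, 3]. The Fiedler value lambda_2 = 1 is strictly positive, so the graph is connected. By the matrix-tree theorem the graph has (1/3) * product of the nonzero eigenvalues = 1 spanning tree.

1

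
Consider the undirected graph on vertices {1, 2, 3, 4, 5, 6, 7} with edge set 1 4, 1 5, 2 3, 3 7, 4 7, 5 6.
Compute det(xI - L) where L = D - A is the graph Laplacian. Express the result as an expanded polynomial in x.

x^7 - 12x^6 + 55x^5 - 120x^4 + 126x^3 - 56x^2 + 7x

Each diagonal entry of L is the vertex degree and each off-diagonal entry is -1 where an edge is present, 0 otherwise; in the order [1, 2, 3, 4, 5, 6, 7] the diagonal is [2, 1, 2, 2, 2, 1, 2]. Computing det(xI - L) by cofactor expansion (or equivalently via sum-over-permutations) gives x^7 - 12x^6 + 55x^5 - 120x^4 + 126x^3 - 56x^2 + 7x. The coefficient of x^6 equals -trace(L) = -12, matching the sum of degrees. The eigenvalues sum to 12, which equals trace(L) = 2|E|. The largest eigenvalue, 3.8019, is at most the vertex count 7.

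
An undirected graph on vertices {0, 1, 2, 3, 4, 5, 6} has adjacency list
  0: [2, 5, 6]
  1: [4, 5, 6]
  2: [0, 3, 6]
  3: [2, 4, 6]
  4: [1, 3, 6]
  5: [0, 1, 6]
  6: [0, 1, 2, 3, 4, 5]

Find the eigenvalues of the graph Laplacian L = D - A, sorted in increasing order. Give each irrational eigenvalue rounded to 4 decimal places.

[0, 2, 2, 4, 4, 5, 7]

With the vertex order [0, 1, 2, 3, 4, 5, 6], the degrees are [3, 3, 3, 3, 3, 3, 6], giving D = diag(3, 3, 3, 3, 3, 3, 6) and L = D - A. Since every row of L sums to 0, the all-ones vector is in the kernel and 0 is an eigenvalue. The single zero eigenvalue shows the graph is connected. There is one zero in the spectrum, matching the 1 component. By the matrix-tree theorem the graph has (1/7) * product of the nonzero eigenvalues = 320 spanning trees.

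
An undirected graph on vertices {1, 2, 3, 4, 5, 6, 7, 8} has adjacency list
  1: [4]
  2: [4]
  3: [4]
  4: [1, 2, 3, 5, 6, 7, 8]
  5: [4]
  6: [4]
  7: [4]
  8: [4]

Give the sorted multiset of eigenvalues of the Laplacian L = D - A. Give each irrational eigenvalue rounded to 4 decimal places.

[0, 1, 1, 1, 1, 1, 1, 8]

Reading degrees in the order [1, 2, 3, 4, 5, 6, 7, 8] gives [1, 1, 1, 7, 1, 1, 1, 1]; set D = diag(1, 1, 1, 7, 1, 1, 1, 1) and form L = D - A. L is symmetric positive semidefinite, so every eigenvalue is real and nonnegative. The single zero eigenvalue shows the graph is connected. The largest eigenvalue, 8, is at most the vertex count 8.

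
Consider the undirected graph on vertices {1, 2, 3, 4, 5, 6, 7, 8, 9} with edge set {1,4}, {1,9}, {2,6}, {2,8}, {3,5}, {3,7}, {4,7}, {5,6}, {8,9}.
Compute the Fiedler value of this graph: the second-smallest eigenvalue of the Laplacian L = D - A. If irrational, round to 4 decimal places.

0.4679

Reading degrees in the order [1, 2, 3, 4, 5, 6, 7, 8, 9] gives [2, 2, 2, 2, 2, 2, 2, 2, 2]; set D = diag(2, 2, 2, 2, 2, 2, 2, 2, 2) and form L = D - A. The smallest Laplacian eigenvalue is always 0. The next one, lambda_2 = 0.4679, measures how hard the graph is to disconnect: larger values mean better connectivity. The largest eigenvalue, 3.8794, is at most the vertex count 9.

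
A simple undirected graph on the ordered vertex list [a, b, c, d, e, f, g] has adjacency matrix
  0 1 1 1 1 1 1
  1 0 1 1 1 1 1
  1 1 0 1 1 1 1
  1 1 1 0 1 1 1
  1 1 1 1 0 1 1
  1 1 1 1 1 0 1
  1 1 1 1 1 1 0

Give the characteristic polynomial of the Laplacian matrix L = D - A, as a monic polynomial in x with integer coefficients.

x^7 - 42x^6 + 735x^5 - 6860x^4 + 36015x^3 - 100842x^2 + 117649x

Each diagonal entry of L is the vertex degree and each off-diagonal entry is -1 where an edge is present, 0 otherwise; in the order [a, b, c, d, e, f, g] the diagonal is [6, 6, 6, 6, 6, 6, 6]. L has integer entries, so p(x) = det(xI - L) has integer coefficients. Expanding the determinant yields x^7 - 42x^6 + 735x^5 - 6860x^4 + 36015x^3 - 100842x^2 + 117649x. The constant term is 0 because L is singular (the all-ones vector lies in its kernel).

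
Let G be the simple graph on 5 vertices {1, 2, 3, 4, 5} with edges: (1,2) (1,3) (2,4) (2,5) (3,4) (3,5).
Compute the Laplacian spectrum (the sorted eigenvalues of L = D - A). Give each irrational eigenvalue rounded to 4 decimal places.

[0, 2, 2, 3, 5]

With the vertex order [1, 2, 3, 4, 5], the degrees are [2, 3, 3, 2, 2], giving D = diag(2, 3, 3, 2, 2) and L = D - A. L is symmetric positive semidefinite, so every eigenvalue is real and nonnegative. There is one zero in the spectrum, matching the 1 component.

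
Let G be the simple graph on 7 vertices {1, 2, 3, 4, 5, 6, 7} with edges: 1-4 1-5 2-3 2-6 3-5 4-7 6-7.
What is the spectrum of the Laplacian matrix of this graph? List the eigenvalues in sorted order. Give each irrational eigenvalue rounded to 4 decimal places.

[0, 0.7530, 0.7530, 2.4450, 2.4450, 3.8019, 3.8019]

With the vertex order [1, 2, 3, 4, 5, 6, 7], the degrees are [2, 2, 2, 2, 2, 2, 2], giving D = diag(2, 2, 2, 2, 2, 2, 2) and L = D - A. Since every row of L sums to 0, the all-ones vector is in the kernel and 0 is an eigenvalue. The single zero eigenvalue shows the graph is connected. There is one zero in the spectrum, matching the 1 component.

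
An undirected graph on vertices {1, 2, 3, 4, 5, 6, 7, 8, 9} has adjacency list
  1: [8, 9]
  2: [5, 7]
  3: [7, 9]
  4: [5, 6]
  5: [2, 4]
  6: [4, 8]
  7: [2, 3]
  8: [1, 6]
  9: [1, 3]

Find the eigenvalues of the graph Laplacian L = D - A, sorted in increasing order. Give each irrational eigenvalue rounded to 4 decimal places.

[0, 0.4679, 0.4679, 1.6527, 1.6527, 3, 3, 3.8794, 3.8794]

Reading degrees in the order [1, 2, 3, 4, 5, 6, 7, 8, 9] gives [2, 2, 2, 2, 2, 2, 2, 2, 2]; set D = diag(2, 2, 2, 2, 2, 2, 2, 2, 2) and form L = D - A. L is symmetric positive semidefinite, so every eigenvalue is real and nonnegative. The single zero eigenvalue shows the graph is connected.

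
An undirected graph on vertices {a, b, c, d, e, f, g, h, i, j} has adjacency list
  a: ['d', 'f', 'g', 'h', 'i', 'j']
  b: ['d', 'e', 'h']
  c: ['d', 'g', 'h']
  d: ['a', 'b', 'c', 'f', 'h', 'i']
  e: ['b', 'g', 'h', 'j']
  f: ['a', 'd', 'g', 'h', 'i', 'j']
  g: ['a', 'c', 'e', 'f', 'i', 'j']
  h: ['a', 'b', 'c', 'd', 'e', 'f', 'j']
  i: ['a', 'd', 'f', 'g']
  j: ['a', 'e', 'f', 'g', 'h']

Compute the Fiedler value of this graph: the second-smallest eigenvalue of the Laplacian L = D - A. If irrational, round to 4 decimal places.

With the vertex order [a, b, c, d, e, f, g, h, i, j], the degrees are [6, 3, 3, 6, 4, 6, 6, 7, 4, 5], giving D = diag(6, 3, 3, 6, 4, 6, 6, 7, 4, 5) and L = D - A. Computing the eigenvalues of L and sorting gives [0, 2.3892, 2.8610, 3.5020, 4.8873, 6.1669, 6.8405, 7, 7.7176, 8.6356]. The Fiedler value lambda_2 = 2.3892 is strictly positive, so the graph is connected. By the matrix-tree theorem the graph has (1/10) * product of the nonzero eigenvalues = 230237 spanning trees.

2.3892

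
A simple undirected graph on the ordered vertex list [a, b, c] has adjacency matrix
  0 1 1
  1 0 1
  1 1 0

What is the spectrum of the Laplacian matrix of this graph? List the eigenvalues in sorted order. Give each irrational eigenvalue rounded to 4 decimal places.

Reading degrees in the order [a, b, c] gives [2, 2, 2]; set D = diag(2, 2, 2) and form L = D - A. The multiplicity of 0 as a Laplacian eigenvalue equals the number of connected components. The single zero eigenvalue shows the graph is connected. By the matrix-tree theorem the graph has (1/3) * product of the nonzero eigenvalues = 3 spanning trees.

[0, 3, 3]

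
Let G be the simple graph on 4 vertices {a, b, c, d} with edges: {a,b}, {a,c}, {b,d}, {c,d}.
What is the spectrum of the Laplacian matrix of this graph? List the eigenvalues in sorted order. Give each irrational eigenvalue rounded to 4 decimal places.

[0, 2, 2, 4]

Reading degrees in the order [a, b, c, d] gives [2, 2, 2, 2]; set D = diag(2, 2, 2, 2) and form L = D - A. The multiplicity of 0 as a Laplacian eigenvalue equals the number of connected components. The eigenvalues sum to 8, which equals trace(L) = 2|E|.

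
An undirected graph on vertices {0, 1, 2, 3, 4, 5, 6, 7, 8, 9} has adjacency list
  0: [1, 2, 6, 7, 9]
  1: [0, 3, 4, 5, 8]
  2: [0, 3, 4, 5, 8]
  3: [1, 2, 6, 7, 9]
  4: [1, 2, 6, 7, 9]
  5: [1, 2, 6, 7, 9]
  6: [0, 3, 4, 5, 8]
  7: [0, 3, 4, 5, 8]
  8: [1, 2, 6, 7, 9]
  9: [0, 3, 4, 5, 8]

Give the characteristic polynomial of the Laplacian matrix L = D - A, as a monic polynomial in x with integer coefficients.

Reading degrees in the order [0, 1, 2, 3, 4, 5, 6, 7, 8, 9] gives [5, 5, 5, 5, 5, 5, 5, 5, 5, 5]; set D = diag(5, 5, 5, 5, 5, 5, 5, 5, 5, 5) and form L = D - A. Computing det(xI - L) by cofactor expansion (or equivalently via sum-over-permutations) gives x^10 - 50x^9 + 1100x^8 - 14000x^7 + 113750x^6 - 612500x^5 + 2187500x^4 - 5000000x^3 + 6640625x^2 - 3906250x. Since p(0) = det(-L) = 0, x divides p(x). By the matrix-tree theorem the graph has (1/10) * product of the nonzero eigenvalues = 390625 spanning trees. The eigenvalues sum to 50, which equals trace(L) = 2|E|.

x^10 - 50x^9 + 1100x^8 - 14000x^7 + 113750x^6 - 612500x^5 + 2187500x^4 - 5000000x^3 + 6640625x^2 - 3906250x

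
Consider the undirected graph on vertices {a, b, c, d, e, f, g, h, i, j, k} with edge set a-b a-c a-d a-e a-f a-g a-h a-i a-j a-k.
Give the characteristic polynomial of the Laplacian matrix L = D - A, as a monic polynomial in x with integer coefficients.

x^11 - 20x^10 + 135x^9 - 480x^8 + 1050x^7 - 1512x^6 + 1470x^5 - 960x^4 + 405x^3 - 100x^2 + 11x

Each diagonal entry of L is the vertex degree and each off-diagonal entry is -1 where an edge is present, 0 otherwise; in the order [a, b, c, d, e, f, g, h, i, j, k] the diagonal is [10, 1, 1, 1, 1, 1, 1, 1, 1, 1, 1]. L has integer entries, so p(x) = det(xI - L) has integer coefficients. Expanding the determinant yields x^11 - 20x^10 + 135x^9 - 480x^8 + 1050x^7 - 1512x^6 + 1470x^5 - 960x^4 + 405x^3 - 100x^2 + 11x. Since p(0) = det(-L) = 0, x divides p(x). The largest eigenvalue, 11, is at most the vertex count 11.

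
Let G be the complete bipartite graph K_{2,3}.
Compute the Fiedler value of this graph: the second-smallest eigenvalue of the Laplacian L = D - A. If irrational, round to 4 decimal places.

2

The graph has 5 vertices and degree multiset [3, 3, 2, 2, 2]; D is the diagonal matrix of degrees and L = D - A. The sorted Laplacian eigenvalues are [0, 2, 2, 3, 5]; the algebraic connectivity is the second entry, 2.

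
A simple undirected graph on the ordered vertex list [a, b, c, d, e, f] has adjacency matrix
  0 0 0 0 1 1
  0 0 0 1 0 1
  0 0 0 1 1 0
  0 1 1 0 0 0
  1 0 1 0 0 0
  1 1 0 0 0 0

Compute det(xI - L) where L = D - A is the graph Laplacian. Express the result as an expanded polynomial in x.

x^6 - 12x^5 + 54x^4 - 112x^3 + 105x^2 - 36x

Each diagonal entry of L is the vertex degree and each off-diagonal entry is -1 where an edge is present, 0 otherwise; in the order [a, b, c, d, e, f] the diagonal is [2, 2, 2, 2, 2, 2]. L has integer entries, so p(x) = det(xI - L) has integer coefficients. Expanding the determinant yields x^6 - 12x^5 + 54x^4 - 112x^3 + 105x^2 - 36x. The coefficient of x^5 equals -trace(L) = -12, matching the sum of degrees. By the matrix-tree theorem the graph has (1/6) * product of the nonzero eigenvalues = 6 spanning trees. The eigenvalues sum to 12, which equals trace(L) = 2|E|.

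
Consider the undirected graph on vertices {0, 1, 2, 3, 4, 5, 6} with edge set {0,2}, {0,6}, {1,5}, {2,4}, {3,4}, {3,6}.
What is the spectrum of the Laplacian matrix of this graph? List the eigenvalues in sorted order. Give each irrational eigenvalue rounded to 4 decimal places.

Reading degrees in the order [0, 1, 2, 3, 4, 5, 6] gives [2, 1, 2, 2, 2, 1, 2]; set D = diag(2, 1, 2, 2, 2, 1, 2) and form L = D - A. The multiplicity of 0 as a Laplacian eigenvalue equals the number of connected components. The 2 zero eigenvalues correspond to the 2 connected components. The largest eigenvalue, 3.6180, is at most the vertex count 7.

[0, 0, 1.3820, 1.3820, 2, 3.6180, 3.6180]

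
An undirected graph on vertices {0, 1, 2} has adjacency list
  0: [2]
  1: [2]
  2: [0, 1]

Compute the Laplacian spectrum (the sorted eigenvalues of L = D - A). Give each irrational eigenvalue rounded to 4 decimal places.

[0, 1, 3]

With the vertex order [0, 1, 2], the degrees are [1, 1, 2], giving D = diag(1, 1, 2) and L = D - A. Diagonalising L (or applying a numerical eigensolver to the 3x3 matrix) gives the spectrum above. There is one zero in the spectrum, matching the 1 component.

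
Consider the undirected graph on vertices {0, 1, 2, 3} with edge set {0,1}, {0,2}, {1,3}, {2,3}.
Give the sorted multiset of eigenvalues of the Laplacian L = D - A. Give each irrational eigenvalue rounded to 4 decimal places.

Reading degrees in the order [0, 1, 2, 3] gives [2, 2, 2, 2]; set D = diag(2, 2, 2, 2) and form L = D - A. L is symmetric positive semidefinite, so every eigenvalue is real and nonnegative. The single zero eigenvalue shows the graph is connected. The eigenvalues sum to 8, which equals trace(L) = 2|E|.

[0, 2, 2, 4]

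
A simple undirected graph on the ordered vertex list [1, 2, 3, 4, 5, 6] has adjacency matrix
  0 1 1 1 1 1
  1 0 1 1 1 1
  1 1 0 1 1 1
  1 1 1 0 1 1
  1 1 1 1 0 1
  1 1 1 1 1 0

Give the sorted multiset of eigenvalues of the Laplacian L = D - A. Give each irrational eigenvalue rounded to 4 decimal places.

[0, 6, 6, 6, 6, 6]

With the vertex order [1, 2, 3, 4, 5, 6], the degrees are [5, 5, 5, 5, 5, 5], giving D = diag(5, 5, 5, 5, 5, 5) and L = D - A. Diagonalising L (or applying a numerical eigensolver to the 6x6 matrix) gives the spectrum above. The single zero eigenvalue shows the graph is connected. The largest eigenvalue, 6, is at most the vertex count 6. By the matrix-tree theorem the graph has (1/6) * product of the nonzero eigenvalues = 1296 spanning trees.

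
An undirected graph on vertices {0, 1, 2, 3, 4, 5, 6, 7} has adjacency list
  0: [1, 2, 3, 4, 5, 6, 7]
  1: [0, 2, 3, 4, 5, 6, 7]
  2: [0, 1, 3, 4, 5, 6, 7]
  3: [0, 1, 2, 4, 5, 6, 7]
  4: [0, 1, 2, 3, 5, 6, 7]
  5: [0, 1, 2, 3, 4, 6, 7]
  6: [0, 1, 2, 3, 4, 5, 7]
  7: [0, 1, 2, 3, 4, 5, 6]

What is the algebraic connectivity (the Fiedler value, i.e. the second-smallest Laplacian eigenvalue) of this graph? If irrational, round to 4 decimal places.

8

With the vertex order [0, 1, 2, 3, 4, 5, 6, 7], the degrees are [7, 7, 7, 7, 7, 7, 7, 7], giving D = diag(7, 7, 7, 7, 7, 7, 7, 7) and L = D - A. Computing the eigenvalues of L and sorting gives [0, 8, 8, 8, 8, 8, 8, 8]. The Fiedler value lambda_2 = 8 is strictly positive, so the graph is connected. The eigenvalues sum to 56, which equals trace(L) = 2|E|. By the matrix-tree theorem the graph has (1/8) * product of the nonzero eigenvalues = 262144 spanning trees.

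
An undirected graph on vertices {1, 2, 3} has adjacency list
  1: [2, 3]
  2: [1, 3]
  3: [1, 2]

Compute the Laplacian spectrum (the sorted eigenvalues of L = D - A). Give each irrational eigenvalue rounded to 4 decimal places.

Each diagonal entry of L is the vertex degree and each off-diagonal entry is -1 where an edge is present, 0 otherwise; in the order [1, 2, 3] the diagonal is [2, 2, 2]. L is symmetric positive semidefinite, so every eigenvalue is real and nonnegative. By the matrix-tree theorem the graph has (1/3) * product of the nonzero eigenvalues = 3 spanning trees.

[0, 3, 3]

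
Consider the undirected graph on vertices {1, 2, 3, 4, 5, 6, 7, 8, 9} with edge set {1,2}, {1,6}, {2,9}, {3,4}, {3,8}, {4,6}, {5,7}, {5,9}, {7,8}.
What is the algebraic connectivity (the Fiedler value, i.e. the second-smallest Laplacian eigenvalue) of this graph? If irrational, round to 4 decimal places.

Reading degrees in the order [1, 2, 3, 4, 5, 6, 7, 8, 9] gives [2, 2, 2, 2, 2, 2, 2, 2, 2]; set D = diag(2, 2, 2, 2, 2, 2, 2, 2, 2) and form L = D - A. Computing the eigenvalues of L and sorting gives [0, 0.4679, 0.4679, 1.6527, 1.6527, 3, 3, 3.8794, 3.8794]. The Fiedler value lambda_2 = 0.4679 is strictly positive, so the graph is connected.

0.4679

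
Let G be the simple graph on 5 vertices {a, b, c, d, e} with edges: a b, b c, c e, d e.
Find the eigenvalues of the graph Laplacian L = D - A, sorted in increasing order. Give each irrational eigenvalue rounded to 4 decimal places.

[0, 0.3820, 1.3820, 2.6180, 3.6180]

Reading degrees in the order [a, b, c, d, e] gives [1, 2, 2, 1, 2]; set D = diag(1, 2, 2, 1, 2) and form L = D - A. The multiplicity of 0 as a Laplacian eigenvalue equals the number of connected components. The single zero eigenvalue shows the graph is connected.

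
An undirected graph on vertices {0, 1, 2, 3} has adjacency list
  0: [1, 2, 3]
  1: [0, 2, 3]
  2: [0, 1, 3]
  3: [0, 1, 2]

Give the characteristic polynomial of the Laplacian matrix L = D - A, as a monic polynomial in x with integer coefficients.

x^4 - 12x^3 + 48x^2 - 64x

With the vertex order [0, 1, 2, 3], the degrees are [3, 3, 3, 3], giving D = diag(3, 3, 3, 3) and L = D - A. The eigenvalues of L are [0, 4, 4, 4]; the characteristic polynomial is the product of (x - lambda_i), which multiplies out to x^4 - 12x^3 + 48x^2 - 64x. Since p(0) = det(-L) = 0, x divides p(x). There is one zero in the spectrum, matching the 1 component.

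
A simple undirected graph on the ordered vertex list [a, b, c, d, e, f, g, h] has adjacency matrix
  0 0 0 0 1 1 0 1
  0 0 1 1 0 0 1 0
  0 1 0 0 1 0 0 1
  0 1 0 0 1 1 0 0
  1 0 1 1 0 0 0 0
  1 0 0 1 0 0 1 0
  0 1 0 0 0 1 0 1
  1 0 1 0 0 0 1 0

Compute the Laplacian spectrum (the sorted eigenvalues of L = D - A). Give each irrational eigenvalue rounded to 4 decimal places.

Reading degrees in the order [a, b, c, d, e, f, g, h] gives [3, 3, 3, 3, 3, 3, 3, 3]; set D = diag(3, 3, 3, 3, 3, 3, 3, 3) and form L = D - A. Diagonalising L (or applying a numerical eigensolver to the 8x8 matrix) gives the spectrum above. The single zero eigenvalue shows the graph is connected.

[0, 2, 2, 2, 4, 4, 4, 6]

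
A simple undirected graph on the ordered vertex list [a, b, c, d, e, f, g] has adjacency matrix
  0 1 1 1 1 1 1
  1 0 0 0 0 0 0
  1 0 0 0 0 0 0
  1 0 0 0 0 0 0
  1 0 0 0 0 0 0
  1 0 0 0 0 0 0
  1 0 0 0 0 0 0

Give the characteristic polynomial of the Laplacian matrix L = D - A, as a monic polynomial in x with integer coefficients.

x^7 - 12x^6 + 45x^5 - 80x^4 + 75x^3 - 36x^2 + 7x

Each diagonal entry of L is the vertex degree and each off-diagonal entry is -1 where an edge is present, 0 otherwise; in the order [a, b, c, d, e, f, g] the diagonal is [6, 1, 1, 1, 1, 1, 1]. The eigenvalues of L are [0, 1, 1, 1, 1, 1, 7]; the characteristic polynomial is the product of (x - lambda_i), which multiplies out to x^7 - 12x^6 + 45x^5 - 80x^4 + 75x^3 - 36x^2 + 7x. Since p(0) = det(-L) = 0, x divides p(x).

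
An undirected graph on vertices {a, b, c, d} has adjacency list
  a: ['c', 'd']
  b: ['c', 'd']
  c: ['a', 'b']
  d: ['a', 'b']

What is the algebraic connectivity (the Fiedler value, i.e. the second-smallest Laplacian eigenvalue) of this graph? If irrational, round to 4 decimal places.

2

Each diagonal entry of L is the vertex degree and each off-diagonal entry is -1 where an edge is present, 0 otherwise; in the order [a, b, c, d] the diagonal is [2, 2, 2, 2]. Computing the eigenvalues of L and sorting gives [0, 2, 2, 4]. The Fiedler value lambda_2 = 2 is strictly positive, so the graph is connected.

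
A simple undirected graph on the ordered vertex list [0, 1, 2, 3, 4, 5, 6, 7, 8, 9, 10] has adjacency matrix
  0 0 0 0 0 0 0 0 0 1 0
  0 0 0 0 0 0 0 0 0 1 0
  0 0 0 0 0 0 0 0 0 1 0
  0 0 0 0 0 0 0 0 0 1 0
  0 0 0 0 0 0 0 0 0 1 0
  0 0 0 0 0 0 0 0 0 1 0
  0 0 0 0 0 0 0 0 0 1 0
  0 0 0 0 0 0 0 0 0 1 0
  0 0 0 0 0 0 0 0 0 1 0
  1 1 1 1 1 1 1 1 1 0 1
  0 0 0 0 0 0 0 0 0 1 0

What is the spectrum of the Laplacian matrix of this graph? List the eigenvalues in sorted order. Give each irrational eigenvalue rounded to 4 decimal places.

[0, 1, 1, 1, 1, 1, 1, 1, 1, 1, 11]

Reading degrees in the order [0, 1, 2, 3, 4, 5, 6, 7, 8, 9, 10] gives [1, 1, 1, 1, 1, 1, 1, 1, 1, 10, 1]; set D = diag(1, 1, 1, 1, 1, 1, 1, 1, 1, 10, 1) and form L = D - A. Diagonalising L (or applying a numerical eigensolver to the 11x11 matrix) gives the spectrum above. By the matrix-tree theorem the graph has (1/11) * product of the nonzero eigenvalues = 1 spanning tree.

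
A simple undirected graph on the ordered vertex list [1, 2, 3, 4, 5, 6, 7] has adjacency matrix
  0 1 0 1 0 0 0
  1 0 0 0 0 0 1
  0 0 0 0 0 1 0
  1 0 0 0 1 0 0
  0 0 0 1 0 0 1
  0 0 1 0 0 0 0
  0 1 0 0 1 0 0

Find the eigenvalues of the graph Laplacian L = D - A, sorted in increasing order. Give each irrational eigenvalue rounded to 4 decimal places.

With the vertex order [1, 2, 3, 4, 5, 6, 7], the degrees are [2, 2, 1, 2, 2, 1, 2], giving D = diag(2, 2, 1, 2, 2, 1, 2) and L = D - A. L is symmetric positive semidefinite, so every eigenvalue is real and nonnegative. The 2 zero eigenvalues correspond to the 2 connected components.

[0, 0, 1.3820, 1.3820, 2, 3.6180, 3.6180]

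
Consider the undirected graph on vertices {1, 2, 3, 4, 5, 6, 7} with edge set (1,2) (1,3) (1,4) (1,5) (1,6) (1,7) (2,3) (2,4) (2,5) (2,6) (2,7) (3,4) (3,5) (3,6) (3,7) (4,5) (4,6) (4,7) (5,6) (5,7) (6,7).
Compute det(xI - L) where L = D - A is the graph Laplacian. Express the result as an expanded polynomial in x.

x^7 - 42x^6 + 735x^5 - 6860x^4 + 36015x^3 - 100842x^2 + 117649x

Reading degrees in the order [1, 2, 3, 4, 5, 6, 7] gives [6, 6, 6, 6, 6, 6, 6]; set D = diag(6, 6, 6, 6, 6, 6, 6) and form L = D - A. Computing det(xI - L) by cofactor expansion (or equivalently via sum-over-permutations) gives x^7 - 42x^6 + 735x^5 - 6860x^4 + 36015x^3 - 100842x^2 + 117649x. The coefficient of x^6 equals -trace(L) = -42, matching the sum of degrees. The largest eigenvalue, 7, is at most the vertex count 7. The eigenvalues sum to 42, which equals trace(L) = 2|E|.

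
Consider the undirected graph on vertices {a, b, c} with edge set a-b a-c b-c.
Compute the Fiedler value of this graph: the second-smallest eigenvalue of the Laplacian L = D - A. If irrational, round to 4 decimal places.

3

Reading degrees in the order [a, b, c] gives [2, 2, 2]; set D = diag(2, 2, 2) and form L = D - A. The sorted Laplacian eigenvalues are [0, 3, 3]; the algebraic connectivity is the second entry, 3. The eigenvalues sum to 6, which equals trace(L) = 2|E|.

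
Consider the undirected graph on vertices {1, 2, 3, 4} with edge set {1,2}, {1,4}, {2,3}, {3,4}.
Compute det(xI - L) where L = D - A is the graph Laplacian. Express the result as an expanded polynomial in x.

Each diagonal entry of L is the vertex degree and each off-diagonal entry is -1 where an edge is present, 0 otherwise; in the order [1, 2, 3, 4] the diagonal is [2, 2, 2, 2]. The eigenvalues of L are [0, 2, 2, 4]; the characteristic polynomial is the product of (x - lambda_i), which multiplies out to x^4 - 8x^3 + 20x^2 - 16x. Since p(0) = det(-L) = 0, x divides p(x). The largest eigenvalue, 4, is at most the vertex count 4. There is one zero in the spectrum, matching the 1 component.

x^4 - 8x^3 + 20x^2 - 16x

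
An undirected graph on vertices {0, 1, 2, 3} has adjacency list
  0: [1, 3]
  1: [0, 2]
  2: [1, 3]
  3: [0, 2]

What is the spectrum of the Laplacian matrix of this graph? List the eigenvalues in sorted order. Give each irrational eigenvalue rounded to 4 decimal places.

Reading degrees in the order [0, 1, 2, 3] gives [2, 2, 2, 2]; set D = diag(2, 2, 2, 2) and form L = D - A. Diagonalising L (or applying a numerical eigensolver to the 4x4 matrix) gives the spectrum above. The single zero eigenvalue shows the graph is connected. The eigenvalues sum to 8, which equals trace(L) = 2|E|. By the matrix-tree theorem the graph has (1/4) * product of the nonzero eigenvalues = 4 spanning trees.

[0, 2, 2, 4]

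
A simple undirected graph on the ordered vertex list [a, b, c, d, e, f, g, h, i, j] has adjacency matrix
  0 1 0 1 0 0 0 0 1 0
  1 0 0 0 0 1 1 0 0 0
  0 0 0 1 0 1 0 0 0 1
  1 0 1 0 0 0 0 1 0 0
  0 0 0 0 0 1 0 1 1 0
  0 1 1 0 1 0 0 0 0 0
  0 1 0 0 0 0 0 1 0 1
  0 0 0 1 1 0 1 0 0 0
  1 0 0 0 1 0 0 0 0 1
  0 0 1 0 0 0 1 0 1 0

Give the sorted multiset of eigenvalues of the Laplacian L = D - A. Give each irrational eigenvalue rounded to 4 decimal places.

[0, 2, 2, 2, 2, 2, 5, 5, 5, 5]

Each diagonal entry of L is the vertex degree and each off-diagonal entry is -1 where an edge is present, 0 otherwise; in the order [a, b, c, d, e, f, g, h, i, j] the diagonal is [3, 3, 3, 3, 3, 3, 3, 3, 3, 3]. Diagonalising L (or applying a numerical eigensolver to the 10x10 matrix) gives the spectrum above. The single zero eigenvalue shows the graph is connected. The largest eigenvalue, 5, is at most the vertex count 10.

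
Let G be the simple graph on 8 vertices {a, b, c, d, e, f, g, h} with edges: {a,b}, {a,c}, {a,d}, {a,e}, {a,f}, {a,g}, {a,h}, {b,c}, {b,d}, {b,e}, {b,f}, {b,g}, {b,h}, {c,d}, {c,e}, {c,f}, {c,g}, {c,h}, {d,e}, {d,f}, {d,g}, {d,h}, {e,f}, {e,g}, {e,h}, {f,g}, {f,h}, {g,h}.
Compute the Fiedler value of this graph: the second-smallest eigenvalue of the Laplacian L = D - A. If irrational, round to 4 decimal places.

With the vertex order [a, b, c, d, e, f, g, h], the degrees are [7, 7, 7, 7, 7, 7, 7, 7], giving D = diag(7, 7, 7, 7, 7, 7, 7, 7) and L = D - A. The sorted Laplacian eigenvalues are [0, 8, 8, 8, 8, 8, 8, 8]; the algebraic connectivity is the second entry, 8. By the matrix-tree theorem the graph has (1/8) * product of the nonzero eigenvalues = 262144 spanning trees.

8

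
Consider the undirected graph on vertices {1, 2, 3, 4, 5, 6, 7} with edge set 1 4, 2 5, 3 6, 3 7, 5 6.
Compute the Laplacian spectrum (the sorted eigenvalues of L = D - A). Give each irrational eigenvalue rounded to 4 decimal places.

Reading degrees in the order [1, 2, 3, 4, 5, 6, 7] gives [1, 1, 2, 1, 2, 2, 1]; set D = diag(1, 1, 2, 1, 2, 2, 1) and form L = D - A. Diagonalising L (or applying a numerical eigensolver to the 7x7 matrix) gives the spectrum above. The 2 zero eigenvalues correspond to the 2 connected components. The largest eigenvalue, 3.6180, is at most the vertex count 7. The eigenvalues sum to 10, which equals trace(L) = 2|E|.

[0, 0, 0.3820, 1.3820, 2, 2.6180, 3.6180]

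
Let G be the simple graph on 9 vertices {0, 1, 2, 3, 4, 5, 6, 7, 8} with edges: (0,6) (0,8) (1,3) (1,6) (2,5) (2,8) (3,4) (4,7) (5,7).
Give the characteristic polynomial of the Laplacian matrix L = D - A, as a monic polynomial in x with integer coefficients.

Reading degrees in the order [0, 1, 2, 3, 4, 5, 6, 7, 8] gives [2, 2, 2, 2, 2, 2, 2, 2, 2]; set D = diag(2, 2, 2, 2, 2, 2, 2, 2, 2) and form L = D - A. Computing det(xI - L) by cofactor expansion (or equivalently via sum-over-permutations) gives x^9 - 18x^8 + 135x^7 - 546x^6 + 1287x^5 - 1782x^4 + 1386x^3 - 540x^2 + 81x. Since p(0) = det(-L) = 0, x divides p(x).

x^9 - 18x^8 + 135x^7 - 546x^6 + 1287x^5 - 1782x^4 + 1386x^3 - 540x^2 + 81x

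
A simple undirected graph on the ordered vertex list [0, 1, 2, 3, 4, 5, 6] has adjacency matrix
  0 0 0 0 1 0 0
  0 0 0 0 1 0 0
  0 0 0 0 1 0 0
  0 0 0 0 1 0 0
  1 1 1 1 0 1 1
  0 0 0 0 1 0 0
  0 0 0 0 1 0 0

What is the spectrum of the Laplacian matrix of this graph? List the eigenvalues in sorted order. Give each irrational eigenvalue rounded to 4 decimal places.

Reading degrees in the order [0, 1, 2, 3, 4, 5, 6] gives [1, 1, 1, 1, 6, 1, 1]; set D = diag(1, 1, 1, 1, 6, 1, 1) and form L = D - A. Since every row of L sums to 0, the all-ones vector is in the kernel and 0 is an eigenvalue. The largest eigenvalue, 7, is at most the vertex count 7.

[0, 1, 1, 1, 1, 1, 7]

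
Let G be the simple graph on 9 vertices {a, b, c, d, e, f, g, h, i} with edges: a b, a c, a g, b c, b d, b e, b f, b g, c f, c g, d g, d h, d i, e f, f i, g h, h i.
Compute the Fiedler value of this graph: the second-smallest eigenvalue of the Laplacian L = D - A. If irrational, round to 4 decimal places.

Each diagonal entry of L is the vertex degree and each off-diagonal entry is -1 where an edge is present, 0 otherwise; in the order [a, b, c, d, e, f, g, h, i] the diagonal is [3, 6, 4, 4, 2, 4, 5, 3, 3]. The sorted Laplacian eigenvalues are [0, 1.4067, 1.8198, 3.2290, 4.1650, 4.3736, 5.5496, 6.2418, 7.2146]; the algebraic connectivity is the second entry, 1.4067. By the matrix-tree theorem the graph has (1/9) * product of the nonzero eigenvalues = 4181 spanning trees. The largest eigenvalue, 7.2146, is at most the vertex count 9.

1.4067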